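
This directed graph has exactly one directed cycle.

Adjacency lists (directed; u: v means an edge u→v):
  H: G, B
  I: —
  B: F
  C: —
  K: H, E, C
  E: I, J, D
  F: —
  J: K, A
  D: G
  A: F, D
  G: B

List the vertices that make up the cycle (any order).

E, J, K

DFS with gray/black marking from J:
J gray
  K gray
    H gray
      G gray
        B gray
          F gray
          F black
        B black
      G black
      H→B: B black — skip
    H black
    E gray
      I gray
      I black
      E→J: J is gray → back edge
Back edge closes the cycle J → K → E → J; its vertices are {E, J, K}.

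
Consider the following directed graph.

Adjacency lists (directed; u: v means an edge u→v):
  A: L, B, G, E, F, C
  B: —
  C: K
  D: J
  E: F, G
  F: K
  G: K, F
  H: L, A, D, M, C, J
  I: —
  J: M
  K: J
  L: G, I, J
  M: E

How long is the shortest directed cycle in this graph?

5

For each vertex v, BFS finds the shortest path from v back to v.
The shortest such closed walk is M → E → G → K → J → M, length 5.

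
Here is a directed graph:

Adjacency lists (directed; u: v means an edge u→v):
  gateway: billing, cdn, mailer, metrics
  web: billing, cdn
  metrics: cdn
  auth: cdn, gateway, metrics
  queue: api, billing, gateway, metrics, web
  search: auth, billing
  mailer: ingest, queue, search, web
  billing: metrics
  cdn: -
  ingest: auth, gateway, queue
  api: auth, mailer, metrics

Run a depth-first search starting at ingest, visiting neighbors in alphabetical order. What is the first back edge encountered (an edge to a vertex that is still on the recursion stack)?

DFS from ingest (visiting neighbors in alphabetical order); mark gray on enter, black on exit:
ingest gray
  auth gray
    cdn gray
    cdn black
    gateway gray
      billing gray
        metrics gray
          metrics→cdn: cdn black — skip
        metrics black
      billing black
      gateway→cdn: cdn black — skip
      mailer gray
        mailer→ingest: ingest is gray → back edge
First back edge: mailer → ingest.

mailer→ingest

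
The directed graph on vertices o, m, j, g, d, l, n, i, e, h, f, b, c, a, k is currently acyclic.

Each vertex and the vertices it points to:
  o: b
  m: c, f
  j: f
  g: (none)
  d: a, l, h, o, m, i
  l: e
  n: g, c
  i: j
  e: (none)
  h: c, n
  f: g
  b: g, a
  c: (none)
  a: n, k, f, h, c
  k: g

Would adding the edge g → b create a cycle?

Yes

Adding g→b creates a cycle iff b can already reach g.
Path from b: b → g.
So b → … → g → b is a cycle.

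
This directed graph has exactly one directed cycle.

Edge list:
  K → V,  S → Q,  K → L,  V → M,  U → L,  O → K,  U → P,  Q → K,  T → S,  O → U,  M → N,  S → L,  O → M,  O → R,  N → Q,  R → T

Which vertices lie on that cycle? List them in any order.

K, M, N, Q, V

DFS with gray/black marking from K:
K gray
  V gray
    M gray
      N gray
        Q gray
          Q→K: K is gray → back edge
Back edge closes the cycle K → V → M → N → Q → K; its vertices are {K, M, N, Q, V}.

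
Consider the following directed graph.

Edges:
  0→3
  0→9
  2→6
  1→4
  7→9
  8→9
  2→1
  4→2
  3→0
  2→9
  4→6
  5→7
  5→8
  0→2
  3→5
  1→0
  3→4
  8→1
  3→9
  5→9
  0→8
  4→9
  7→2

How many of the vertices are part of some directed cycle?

A vertex is on a directed cycle iff it belongs to a strongly connected component of size ≥ 2 (or has a self-loop).
The vertices on cycles are {0, 1, 2, 3, 4, 5, 7, 8} — 8 in total.

8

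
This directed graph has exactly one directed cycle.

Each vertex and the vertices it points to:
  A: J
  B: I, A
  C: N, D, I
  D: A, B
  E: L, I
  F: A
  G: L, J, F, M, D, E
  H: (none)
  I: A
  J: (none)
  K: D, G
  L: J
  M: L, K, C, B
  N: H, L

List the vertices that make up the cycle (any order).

G, K, M

DFS with gray/black marking from M:
M gray
  L gray
    J gray
    J black
  L black
  K gray
    D gray
      A gray
        A→J: J black — skip
      A black
      B gray
        I gray
          I→A: A black — skip
        I black
        B→A: A black — skip
      B black
    D black
    G gray
      G→L: L black — skip
      G→J: J black — skip
      F gray
        F→A: A black — skip
      F black
      G→M: M is gray → back edge
Back edge closes the cycle M → K → G → M; its vertices are {G, K, M}.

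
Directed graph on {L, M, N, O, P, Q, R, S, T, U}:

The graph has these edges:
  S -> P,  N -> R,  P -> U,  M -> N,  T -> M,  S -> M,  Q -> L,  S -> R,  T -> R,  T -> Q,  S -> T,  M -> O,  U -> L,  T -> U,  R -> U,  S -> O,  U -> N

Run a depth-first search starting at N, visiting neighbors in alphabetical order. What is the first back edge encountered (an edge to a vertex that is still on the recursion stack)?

U->N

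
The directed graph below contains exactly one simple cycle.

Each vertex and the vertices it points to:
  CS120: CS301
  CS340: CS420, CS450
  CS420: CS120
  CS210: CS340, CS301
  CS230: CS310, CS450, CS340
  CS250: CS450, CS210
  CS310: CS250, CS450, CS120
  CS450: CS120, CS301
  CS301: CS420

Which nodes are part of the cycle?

DFS with gray/black marking from CS420:
CS420 gray
  CS120 gray
    CS301 gray
      CS301→CS420: CS420 is gray → back edge
Back edge closes the cycle CS420 → CS120 → CS301 → CS420; its vertices are {CS120, CS301, CS420}.

CS120, CS301, CS420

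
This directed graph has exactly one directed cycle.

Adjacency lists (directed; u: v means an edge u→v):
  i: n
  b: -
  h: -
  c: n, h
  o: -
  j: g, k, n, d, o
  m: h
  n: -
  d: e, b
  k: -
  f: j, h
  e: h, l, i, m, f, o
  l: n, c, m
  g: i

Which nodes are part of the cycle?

d, e, f, j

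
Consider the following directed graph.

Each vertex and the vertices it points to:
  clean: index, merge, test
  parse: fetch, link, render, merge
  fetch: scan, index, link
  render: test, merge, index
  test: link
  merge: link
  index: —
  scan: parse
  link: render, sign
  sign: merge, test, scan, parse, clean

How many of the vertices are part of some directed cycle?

9

A vertex is on a directed cycle iff it belongs to a strongly connected component of size ≥ 2 (or has a self-loop).
The vertices on cycles are {link, scan, sign, test, clean, fetch, merge, parse, render} — 9 in total.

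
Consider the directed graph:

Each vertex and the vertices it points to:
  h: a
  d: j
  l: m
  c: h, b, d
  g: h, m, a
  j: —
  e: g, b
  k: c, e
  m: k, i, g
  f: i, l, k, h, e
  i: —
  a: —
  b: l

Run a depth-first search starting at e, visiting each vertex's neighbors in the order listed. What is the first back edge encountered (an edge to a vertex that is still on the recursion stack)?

DFS from e (visiting each vertex's neighbors in the order listed); mark gray on enter, black on exit:
e gray
  g gray
    h gray
      a gray
      a black
    h black
    m gray
      k gray
        c gray
          c→h: h black — skip
          b gray
            l gray
              l→m: m is gray → back edge
First back edge: l → m.

l→m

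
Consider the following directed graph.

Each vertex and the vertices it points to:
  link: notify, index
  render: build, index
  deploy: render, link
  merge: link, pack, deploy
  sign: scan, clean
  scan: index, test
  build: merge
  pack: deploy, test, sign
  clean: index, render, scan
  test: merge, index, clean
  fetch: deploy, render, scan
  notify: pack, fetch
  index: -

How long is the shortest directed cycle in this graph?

3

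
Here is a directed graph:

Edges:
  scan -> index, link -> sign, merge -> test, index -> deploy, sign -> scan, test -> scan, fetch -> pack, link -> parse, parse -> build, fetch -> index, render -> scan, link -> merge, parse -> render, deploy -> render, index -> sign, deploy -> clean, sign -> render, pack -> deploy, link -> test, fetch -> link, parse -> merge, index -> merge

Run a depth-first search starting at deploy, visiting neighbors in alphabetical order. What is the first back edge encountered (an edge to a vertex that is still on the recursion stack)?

DFS from deploy (visiting neighbors in alphabetical order); mark gray on enter, black on exit:
deploy gray
  clean gray
  clean black
  render gray
    scan gray
      index gray
        index→deploy: deploy is gray → back edge
First back edge: index → deploy.

index→deploy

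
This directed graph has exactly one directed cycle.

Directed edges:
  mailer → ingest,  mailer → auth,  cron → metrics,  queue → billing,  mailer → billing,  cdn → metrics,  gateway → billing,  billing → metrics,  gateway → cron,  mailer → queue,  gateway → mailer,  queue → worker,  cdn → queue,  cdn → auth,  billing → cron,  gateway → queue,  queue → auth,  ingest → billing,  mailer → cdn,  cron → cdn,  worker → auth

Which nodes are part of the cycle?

cdn, cron, queue, billing

DFS with gray/black marking from cron:
cron gray
  metrics gray
  metrics black
  cdn gray
    queue gray
      billing gray
        billing→cron: cron is gray → back edge
Back edge closes the cycle cron → cdn → queue → billing → cron; its vertices are {cdn, cron, queue, billing}.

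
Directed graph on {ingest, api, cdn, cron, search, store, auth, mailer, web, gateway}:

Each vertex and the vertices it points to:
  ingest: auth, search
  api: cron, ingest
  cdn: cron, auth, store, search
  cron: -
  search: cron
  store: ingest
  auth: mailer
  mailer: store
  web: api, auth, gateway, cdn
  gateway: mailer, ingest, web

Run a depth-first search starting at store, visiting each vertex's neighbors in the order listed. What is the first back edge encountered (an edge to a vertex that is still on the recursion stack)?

mailer→store

DFS from store (visiting each vertex's neighbors in the order listed); mark gray on enter, black on exit:
store gray
  ingest gray
    auth gray
      mailer gray
        mailer→store: store is gray → back edge
First back edge: mailer → store.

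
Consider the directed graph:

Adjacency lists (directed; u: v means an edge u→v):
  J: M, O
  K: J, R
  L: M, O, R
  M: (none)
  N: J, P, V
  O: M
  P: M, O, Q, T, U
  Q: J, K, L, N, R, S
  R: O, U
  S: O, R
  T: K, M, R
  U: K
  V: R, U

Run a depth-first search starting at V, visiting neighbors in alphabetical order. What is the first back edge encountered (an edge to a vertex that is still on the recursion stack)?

DFS from V (visiting neighbors in alphabetical order); mark gray on enter, black on exit:
V gray
  R gray
    O gray
      M gray
      M black
    O black
    U gray
      K gray
        J gray
          J→M: M black — skip
          J→O: O black — skip
        J black
        K→R: R is gray → back edge
First back edge: K → R.

K->R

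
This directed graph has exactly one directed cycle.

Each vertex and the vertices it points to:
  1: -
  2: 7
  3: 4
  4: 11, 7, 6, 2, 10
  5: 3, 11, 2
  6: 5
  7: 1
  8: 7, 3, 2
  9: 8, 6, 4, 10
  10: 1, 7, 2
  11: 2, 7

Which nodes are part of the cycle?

DFS with gray/black marking from 4:
4 gray
  11 gray
    2 gray
      7 gray
        1 gray
        1 black
      7 black
    2 black
    11→7: 7 black — skip
  11 black
  4→7: 7 black — skip
  6 gray
    5 gray
      3 gray
        3→4: 4 is gray → back edge
Back edge closes the cycle 4 → 6 → 5 → 3 → 4; its vertices are {3, 4, 5, 6}.

3, 4, 5, 6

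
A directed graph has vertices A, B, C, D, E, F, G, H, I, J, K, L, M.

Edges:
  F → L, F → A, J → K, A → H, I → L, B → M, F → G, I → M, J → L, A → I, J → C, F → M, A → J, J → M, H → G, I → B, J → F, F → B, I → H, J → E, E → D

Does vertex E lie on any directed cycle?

No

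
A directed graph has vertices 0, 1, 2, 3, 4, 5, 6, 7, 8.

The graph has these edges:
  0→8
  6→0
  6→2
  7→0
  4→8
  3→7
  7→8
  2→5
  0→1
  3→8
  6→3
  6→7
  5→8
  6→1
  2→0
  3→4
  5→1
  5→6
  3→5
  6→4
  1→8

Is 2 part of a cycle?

2 is on a cycle iff 2 can reach itself via ≥1 edge.
2 → 5 → 6 → 2 — yes.

Yes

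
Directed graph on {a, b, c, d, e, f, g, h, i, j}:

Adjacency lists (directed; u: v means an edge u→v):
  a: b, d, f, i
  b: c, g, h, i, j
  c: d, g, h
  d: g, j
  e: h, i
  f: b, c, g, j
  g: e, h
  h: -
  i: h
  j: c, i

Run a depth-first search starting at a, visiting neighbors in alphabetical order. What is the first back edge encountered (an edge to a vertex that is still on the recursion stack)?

DFS from a (visiting neighbors in alphabetical order); mark gray on enter, black on exit:
a gray
  b gray
    c gray
      d gray
        g gray
          e gray
            h gray
            h black
            i gray
              i→h: h black — skip
            i black
          e black
          g→h: h black — skip
        g black
        j gray
          j→c: c is gray → back edge
First back edge: j → c.

j→c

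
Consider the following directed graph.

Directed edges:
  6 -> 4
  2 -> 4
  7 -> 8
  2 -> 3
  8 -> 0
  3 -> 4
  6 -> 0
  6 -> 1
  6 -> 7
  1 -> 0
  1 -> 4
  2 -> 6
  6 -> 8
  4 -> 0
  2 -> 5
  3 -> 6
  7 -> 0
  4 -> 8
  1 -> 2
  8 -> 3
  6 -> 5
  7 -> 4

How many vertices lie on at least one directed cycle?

7

A vertex is on a directed cycle iff it belongs to a strongly connected component of size ≥ 2 (or has a self-loop).
The vertices on cycles are {1, 2, 3, 4, 6, 7, 8} — 7 in total.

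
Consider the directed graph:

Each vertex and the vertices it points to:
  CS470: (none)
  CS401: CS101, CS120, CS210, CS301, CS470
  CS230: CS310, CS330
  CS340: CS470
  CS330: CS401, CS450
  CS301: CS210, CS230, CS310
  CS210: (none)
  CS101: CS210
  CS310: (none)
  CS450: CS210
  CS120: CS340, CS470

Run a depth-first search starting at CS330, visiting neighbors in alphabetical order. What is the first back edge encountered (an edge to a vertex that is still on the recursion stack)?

CS230→CS330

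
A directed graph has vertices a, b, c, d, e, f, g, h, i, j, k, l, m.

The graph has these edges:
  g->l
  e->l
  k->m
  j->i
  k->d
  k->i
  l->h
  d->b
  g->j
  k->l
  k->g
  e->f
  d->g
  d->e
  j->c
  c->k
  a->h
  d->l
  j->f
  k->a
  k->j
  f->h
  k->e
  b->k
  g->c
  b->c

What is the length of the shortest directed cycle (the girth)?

3

For each vertex v, BFS finds the shortest path from v back to v.
The shortest such closed walk is k → j → c → k, length 3.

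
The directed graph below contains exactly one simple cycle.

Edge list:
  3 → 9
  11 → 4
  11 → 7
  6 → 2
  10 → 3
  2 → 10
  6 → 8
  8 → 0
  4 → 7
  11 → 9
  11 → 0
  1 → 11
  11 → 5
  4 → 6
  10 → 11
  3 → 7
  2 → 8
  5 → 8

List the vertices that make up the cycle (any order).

2, 4, 6, 10, 11

DFS with gray/black marking from 11:
11 gray
  7 gray
  7 black
  5 gray
    8 gray
      0 gray
      0 black
    8 black
  5 black
  4 gray
    4→7: 7 black — skip
    6 gray
      6→8: 8 black — skip
      2 gray
        2→8: 8 black — skip
        10 gray
          10→11: 11 is gray → back edge
Back edge closes the cycle 11 → 4 → 6 → 2 → 10 → 11; its vertices are {2, 4, 6, 10, 11}.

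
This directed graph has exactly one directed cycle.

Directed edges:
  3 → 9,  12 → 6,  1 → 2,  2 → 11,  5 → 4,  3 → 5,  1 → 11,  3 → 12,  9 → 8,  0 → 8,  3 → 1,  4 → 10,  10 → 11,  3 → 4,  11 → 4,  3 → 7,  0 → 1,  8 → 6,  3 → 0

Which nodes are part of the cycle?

4, 10, 11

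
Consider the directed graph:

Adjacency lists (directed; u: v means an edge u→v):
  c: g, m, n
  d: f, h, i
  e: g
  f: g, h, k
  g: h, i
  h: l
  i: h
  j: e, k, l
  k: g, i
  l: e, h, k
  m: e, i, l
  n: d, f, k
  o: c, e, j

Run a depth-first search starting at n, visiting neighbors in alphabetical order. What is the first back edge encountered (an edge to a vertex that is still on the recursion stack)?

e->g

DFS from n (visiting neighbors in alphabetical order); mark gray on enter, black on exit:
n gray
  d gray
    f gray
      g gray
        h gray
          l gray
            e gray
              e→g: g is gray → back edge
First back edge: e → g.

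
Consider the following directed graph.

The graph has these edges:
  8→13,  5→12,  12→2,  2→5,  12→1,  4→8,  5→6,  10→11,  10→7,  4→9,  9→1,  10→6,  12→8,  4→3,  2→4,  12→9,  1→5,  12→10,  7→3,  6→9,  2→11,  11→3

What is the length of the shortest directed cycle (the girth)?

3

For each vertex v, BFS finds the shortest path from v back to v.
The shortest such closed walk is 5 → 12 → 2 → 5, length 3.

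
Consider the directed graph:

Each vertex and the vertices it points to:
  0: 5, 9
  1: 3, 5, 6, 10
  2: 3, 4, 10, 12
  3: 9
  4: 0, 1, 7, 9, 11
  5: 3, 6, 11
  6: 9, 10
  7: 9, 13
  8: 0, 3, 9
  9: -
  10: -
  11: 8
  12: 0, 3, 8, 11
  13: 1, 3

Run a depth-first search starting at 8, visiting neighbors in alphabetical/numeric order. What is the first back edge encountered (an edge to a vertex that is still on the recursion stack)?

DFS from 8 (visiting neighbors in alphabetical/numeric order); mark gray on enter, black on exit:
8 gray
  0 gray
    5 gray
      3 gray
        9 gray
        9 black
      3 black
      6 gray
        6→9: 9 black — skip
        10 gray
        10 black
      6 black
      11 gray
        11→8: 8 is gray → back edge
First back edge: 11 → 8.

11→8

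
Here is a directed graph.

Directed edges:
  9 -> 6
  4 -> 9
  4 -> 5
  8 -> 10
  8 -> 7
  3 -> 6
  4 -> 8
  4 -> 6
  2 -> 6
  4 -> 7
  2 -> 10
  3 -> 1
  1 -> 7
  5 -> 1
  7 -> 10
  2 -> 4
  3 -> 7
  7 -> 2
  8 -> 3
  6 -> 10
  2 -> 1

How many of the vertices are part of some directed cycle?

7

A vertex is on a directed cycle iff it belongs to a strongly connected component of size ≥ 2 (or has a self-loop).
The vertices on cycles are {1, 2, 3, 4, 5, 7, 8} — 7 in total.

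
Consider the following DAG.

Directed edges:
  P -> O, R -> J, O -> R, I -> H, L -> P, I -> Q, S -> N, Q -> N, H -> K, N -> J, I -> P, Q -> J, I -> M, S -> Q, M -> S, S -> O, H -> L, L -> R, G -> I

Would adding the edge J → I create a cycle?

Adding J→I creates a cycle iff I can already reach J.
Path from I: I → Q → J.
So I → … → J → I is a cycle.

Yes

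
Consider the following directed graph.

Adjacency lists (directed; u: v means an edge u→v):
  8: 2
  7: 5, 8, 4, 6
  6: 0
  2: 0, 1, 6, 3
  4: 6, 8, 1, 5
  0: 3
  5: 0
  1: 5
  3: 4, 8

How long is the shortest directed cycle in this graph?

3

For each vertex v, BFS finds the shortest path from v back to v.
The shortest such closed walk is 8 → 2 → 3 → 8, length 3.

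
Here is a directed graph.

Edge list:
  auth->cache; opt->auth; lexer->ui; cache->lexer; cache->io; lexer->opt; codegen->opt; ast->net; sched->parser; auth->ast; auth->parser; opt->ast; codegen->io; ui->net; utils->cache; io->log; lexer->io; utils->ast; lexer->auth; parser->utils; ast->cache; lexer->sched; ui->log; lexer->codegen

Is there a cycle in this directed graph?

Yes

DFS with white/gray/black marking, starting from cache:
cache gray
  lexer gray
    codegen gray
      io gray
        log gray
        log black
      io black
      opt gray
        ast gray
          net gray
          net black
          ast→cache: cache is gray → back edge
Back edge found, so a cycle exists: cache → lexer → codegen → opt → ast → cache.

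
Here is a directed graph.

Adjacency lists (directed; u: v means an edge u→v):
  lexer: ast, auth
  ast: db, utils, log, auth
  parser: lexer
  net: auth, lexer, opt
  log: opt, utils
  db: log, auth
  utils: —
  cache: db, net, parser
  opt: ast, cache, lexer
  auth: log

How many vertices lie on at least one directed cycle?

A vertex is on a directed cycle iff it belongs to a strongly connected component of size ≥ 2 (or has a self-loop).
The vertices on cycles are {db, ast, log, net, opt, auth, cache, lexer, parser} — 9 in total.

9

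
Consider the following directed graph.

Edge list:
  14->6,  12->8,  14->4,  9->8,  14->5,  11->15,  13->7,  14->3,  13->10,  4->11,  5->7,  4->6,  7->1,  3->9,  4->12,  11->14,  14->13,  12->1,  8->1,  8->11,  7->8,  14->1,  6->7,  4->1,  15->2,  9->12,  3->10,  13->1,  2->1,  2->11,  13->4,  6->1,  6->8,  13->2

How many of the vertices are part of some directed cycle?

13

A vertex is on a directed cycle iff it belongs to a strongly connected component of size ≥ 2 (or has a self-loop).
The vertices on cycles are {2, 3, 4, 5, 6, 7, 8, 9, 11, 12, 13, 14, 15} — 13 in total.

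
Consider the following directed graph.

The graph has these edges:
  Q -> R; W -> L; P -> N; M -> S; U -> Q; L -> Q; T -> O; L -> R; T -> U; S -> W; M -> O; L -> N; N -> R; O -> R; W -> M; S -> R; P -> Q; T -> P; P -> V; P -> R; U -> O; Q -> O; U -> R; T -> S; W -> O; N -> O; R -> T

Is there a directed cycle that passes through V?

V lies on a cycle iff there is a path from V back to itself.
Exploring from V, it never reaches itself; equivalently, its strongly connected component is a singleton.

No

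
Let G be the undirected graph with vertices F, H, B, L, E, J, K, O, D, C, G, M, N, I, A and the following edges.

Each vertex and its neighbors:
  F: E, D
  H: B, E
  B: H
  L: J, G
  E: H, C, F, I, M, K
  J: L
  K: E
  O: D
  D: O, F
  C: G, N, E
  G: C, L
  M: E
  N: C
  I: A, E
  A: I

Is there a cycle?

No

DFS, tracking each vertex's parent; an edge to a visited non-parent vertex closes a cycle.
Start from N:
visit N (parent –)
  visit C (parent N)
    visit G (parent C)
      G–C: parent, skip
      visit L (parent G)
        visit J (parent L)
          J–L: parent, skip
        L–G: parent, skip
    C–N: parent, skip
    visit E (parent C)
      visit H (parent E)
        visit B (parent H)
          B–H: parent, skip
        H–E: parent, skip
      E–C: parent, skip
      visit F (parent E)
        F–E: parent, skip
        visit D (parent F)
          visit O (parent D)
            O–D: parent, skip
          D–F: parent, skip
      visit I (parent E)
        visit A (parent I)
          A–I: parent, skip
        I–E: parent, skip
      visit M (parent E)
        M–E: parent, skip
      visit K (parent E)
        K–E: parent, skip
No non-parent visited neighbor found — the graph is a forest.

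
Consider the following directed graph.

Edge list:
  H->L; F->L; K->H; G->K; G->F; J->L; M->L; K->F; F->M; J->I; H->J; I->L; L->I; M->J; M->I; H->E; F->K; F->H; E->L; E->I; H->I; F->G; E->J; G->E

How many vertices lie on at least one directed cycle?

5

A vertex is on a directed cycle iff it belongs to a strongly connected component of size ≥ 2 (or has a self-loop).
The vertices on cycles are {F, G, I, K, L} — 5 in total.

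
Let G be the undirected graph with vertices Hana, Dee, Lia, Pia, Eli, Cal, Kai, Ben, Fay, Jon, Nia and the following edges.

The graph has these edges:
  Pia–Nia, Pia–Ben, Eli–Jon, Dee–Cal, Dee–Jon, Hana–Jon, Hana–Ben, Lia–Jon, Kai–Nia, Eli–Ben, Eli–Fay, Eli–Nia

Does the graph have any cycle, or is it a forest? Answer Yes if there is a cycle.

Yes

DFS, tracking each vertex's parent; an edge to a visited non-parent vertex closes a cycle.
Start from Pia:
visit Pia (parent –)
  visit Ben (parent Pia)
    Ben–Pia: parent, skip
    visit Hana (parent Ben)
      Hana–Ben: parent, skip
      visit Jon (parent Hana)
        visit Lia (parent Jon)
          Lia–Jon: parent, skip
        visit Eli (parent Jon)
          Eli–Ben: Ben visited and ≠ parent → cycle
Cycle: Ben – Hana – Jon – Eli – Ben.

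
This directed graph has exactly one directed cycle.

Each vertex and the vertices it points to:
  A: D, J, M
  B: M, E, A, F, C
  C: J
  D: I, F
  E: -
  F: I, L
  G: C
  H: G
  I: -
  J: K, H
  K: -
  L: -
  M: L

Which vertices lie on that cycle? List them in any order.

C, G, H, J

DFS with gray/black marking from C:
C gray
  J gray
    K gray
    K black
    H gray
      G gray
        G→C: C is gray → back edge
Back edge closes the cycle C → J → H → G → C; its vertices are {C, G, H, J}.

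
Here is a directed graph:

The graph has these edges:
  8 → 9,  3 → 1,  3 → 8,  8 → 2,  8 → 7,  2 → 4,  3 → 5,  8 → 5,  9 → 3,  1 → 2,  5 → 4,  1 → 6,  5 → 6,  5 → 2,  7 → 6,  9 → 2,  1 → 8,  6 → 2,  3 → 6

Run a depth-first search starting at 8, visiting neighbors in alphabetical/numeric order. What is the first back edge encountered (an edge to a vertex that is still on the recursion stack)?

DFS from 8 (visiting neighbors in alphabetical/numeric order); mark gray on enter, black on exit:
8 gray
  2 gray
    4 gray
    4 black
  2 black
  5 gray
    5→2: 2 black — skip
    5→4: 4 black — skip
    6 gray
      6→2: 2 black — skip
    6 black
  5 black
  7 gray
    7→6: 6 black — skip
  7 black
  9 gray
    9→2: 2 black — skip
    3 gray
      1 gray
        1→2: 2 black — skip
        1→6: 6 black — skip
        1→8: 8 is gray → back edge
First back edge: 1 → 8.

1→8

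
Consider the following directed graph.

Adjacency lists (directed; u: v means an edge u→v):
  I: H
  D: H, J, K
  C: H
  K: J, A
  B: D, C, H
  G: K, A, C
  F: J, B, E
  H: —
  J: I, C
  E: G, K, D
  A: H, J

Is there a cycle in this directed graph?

No

DFS with white/gray/black marking, starting from A:
A gray
  H gray
  H black
  J gray
    I gray
      I→H: H black — skip
    I black
    C gray
      C→H: H black — skip
    C black
  J black
A black
D gray
  D→H: H black — skip
  D→J: J black — skip
  K gray
    K→J: J black — skip
    K→A: A black — skip
  K black
D black
B gray
  B→D: D black — skip
  B→C: C black — skip
  B→H: H black — skip
B black
G gray
  G→K: K black — skip
  G→A: A black — skip
  G→C: C black — skip
G black
F gray
  F→J: J black — skip
  F→B: B black — skip
  E gray
    E→G: G black — skip
    E→K: K black — skip
    E→D: D black — skip
  E black
F black
Every edge goes to a white or black vertex — no back edge, so the graph is acyclic.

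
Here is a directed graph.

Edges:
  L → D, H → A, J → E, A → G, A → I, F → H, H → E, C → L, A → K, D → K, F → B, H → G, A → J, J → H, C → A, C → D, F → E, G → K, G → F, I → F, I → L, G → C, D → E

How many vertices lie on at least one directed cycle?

A vertex is on a directed cycle iff it belongs to a strongly connected component of size ≥ 2 (or has a self-loop).
The vertices on cycles are {A, C, F, G, H, I, J} — 7 in total.

7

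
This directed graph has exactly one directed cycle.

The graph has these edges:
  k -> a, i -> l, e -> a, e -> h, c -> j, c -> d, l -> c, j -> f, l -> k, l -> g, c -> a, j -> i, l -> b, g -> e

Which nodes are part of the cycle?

DFS with gray/black marking from l:
l gray
  k gray
    a gray
    a black
  k black
  c gray
    c→a: a black — skip
    j gray
      i gray
        i→l: l is gray → back edge
Back edge closes the cycle l → c → j → i → l; its vertices are {c, i, j, l}.

c, i, j, l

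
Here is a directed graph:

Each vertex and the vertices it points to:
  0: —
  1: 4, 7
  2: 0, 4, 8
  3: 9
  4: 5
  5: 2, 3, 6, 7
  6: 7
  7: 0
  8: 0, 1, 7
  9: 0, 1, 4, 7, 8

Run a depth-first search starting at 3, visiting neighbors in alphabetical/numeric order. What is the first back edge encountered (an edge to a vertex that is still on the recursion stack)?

DFS from 3 (visiting neighbors in alphabetical/numeric order); mark gray on enter, black on exit:
3 gray
  9 gray
    0 gray
    0 black
    1 gray
      4 gray
        5 gray
          2 gray
            2→0: 0 black — skip
            2→4: 4 is gray → back edge
First back edge: 2 → 4.

2->4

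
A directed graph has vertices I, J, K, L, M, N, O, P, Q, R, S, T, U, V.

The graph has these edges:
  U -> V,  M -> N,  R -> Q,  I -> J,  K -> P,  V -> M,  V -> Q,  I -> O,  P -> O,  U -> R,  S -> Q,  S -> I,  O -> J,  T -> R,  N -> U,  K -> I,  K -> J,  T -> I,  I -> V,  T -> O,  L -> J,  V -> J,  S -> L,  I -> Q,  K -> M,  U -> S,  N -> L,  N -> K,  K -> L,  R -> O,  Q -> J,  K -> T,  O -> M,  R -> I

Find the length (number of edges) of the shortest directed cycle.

3

For each vertex v, BFS finds the shortest path from v back to v.
The shortest such closed walk is N → K → M → N, length 3.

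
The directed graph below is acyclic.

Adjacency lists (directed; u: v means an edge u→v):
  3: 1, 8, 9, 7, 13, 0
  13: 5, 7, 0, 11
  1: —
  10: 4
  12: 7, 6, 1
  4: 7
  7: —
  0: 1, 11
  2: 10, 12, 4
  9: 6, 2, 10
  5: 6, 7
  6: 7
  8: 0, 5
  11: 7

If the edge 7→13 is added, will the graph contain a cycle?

Yes

Adding 7→13 creates a cycle iff 13 can already reach 7.
Path from 13: 13 → 7.
So 13 → … → 7 → 13 is a cycle.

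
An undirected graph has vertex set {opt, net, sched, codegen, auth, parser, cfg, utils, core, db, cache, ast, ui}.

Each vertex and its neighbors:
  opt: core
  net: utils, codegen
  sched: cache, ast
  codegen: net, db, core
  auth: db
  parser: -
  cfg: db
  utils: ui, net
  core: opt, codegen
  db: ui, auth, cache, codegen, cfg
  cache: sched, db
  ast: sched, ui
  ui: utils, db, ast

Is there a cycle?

DFS, tracking each vertex's parent; an edge to a visited non-parent vertex closes a cycle.
Start from net:
visit net (parent –)
  visit utils (parent net)
    visit ui (parent utils)
      ui–utils: parent, skip
      visit db (parent ui)
        db–ui: parent, skip
        visit auth (parent db)
          auth–db: parent, skip
        visit cache (parent db)
          visit sched (parent cache)
            sched–cache: parent, skip
            visit ast (parent sched)
              ast–sched: parent, skip
              ast–ui: ui visited and ≠ parent → cycle
Cycle: ui – db – cache – sched – ast – ui.

Yes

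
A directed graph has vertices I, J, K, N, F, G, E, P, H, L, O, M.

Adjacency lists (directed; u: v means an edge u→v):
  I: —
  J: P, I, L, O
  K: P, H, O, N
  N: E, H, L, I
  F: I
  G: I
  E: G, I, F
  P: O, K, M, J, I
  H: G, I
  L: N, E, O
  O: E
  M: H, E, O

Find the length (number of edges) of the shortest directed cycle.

For each vertex v, BFS finds the shortest path from v back to v.
The shortest such closed walk is K → P → K, length 2.

2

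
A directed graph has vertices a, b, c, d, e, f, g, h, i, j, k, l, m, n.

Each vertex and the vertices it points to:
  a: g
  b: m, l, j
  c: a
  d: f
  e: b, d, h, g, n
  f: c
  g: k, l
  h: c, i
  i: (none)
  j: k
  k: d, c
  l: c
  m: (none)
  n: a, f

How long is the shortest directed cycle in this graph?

4

For each vertex v, BFS finds the shortest path from v back to v.
The shortest such closed walk is a → g → l → c → a, length 4.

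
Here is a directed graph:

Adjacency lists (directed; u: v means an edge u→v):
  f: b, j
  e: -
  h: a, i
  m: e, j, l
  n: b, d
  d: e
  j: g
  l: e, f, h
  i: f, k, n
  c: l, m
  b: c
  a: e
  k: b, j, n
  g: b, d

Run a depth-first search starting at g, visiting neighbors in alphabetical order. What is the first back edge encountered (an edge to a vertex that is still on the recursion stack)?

DFS from g (visiting neighbors in alphabetical order); mark gray on enter, black on exit:
g gray
  b gray
    c gray
      l gray
        e gray
        e black
        f gray
          f→b: b is gray → back edge
First back edge: f → b.

f->b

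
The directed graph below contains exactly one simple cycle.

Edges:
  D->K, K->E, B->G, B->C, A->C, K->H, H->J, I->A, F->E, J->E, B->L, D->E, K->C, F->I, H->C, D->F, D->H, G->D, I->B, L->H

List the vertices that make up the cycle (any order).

B, D, F, G, I

DFS with gray/black marking from I:
I gray
  B gray
    C gray
    C black
    L gray
      H gray
        H→C: C black — skip
        J gray
          E gray
          E black
        J black
      H black
    L black
    G gray
      D gray
        K gray
          K→E: E black — skip
          K→H: H black — skip
          K→C: C black — skip
        K black
        F gray
          F→E: E black — skip
          F→I: I is gray → back edge
Back edge closes the cycle I → B → G → D → F → I; its vertices are {B, D, F, G, I}.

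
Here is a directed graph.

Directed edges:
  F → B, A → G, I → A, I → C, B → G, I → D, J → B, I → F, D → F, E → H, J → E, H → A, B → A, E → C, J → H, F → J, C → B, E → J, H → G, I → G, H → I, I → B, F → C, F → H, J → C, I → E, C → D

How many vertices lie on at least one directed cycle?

7

A vertex is on a directed cycle iff it belongs to a strongly connected component of size ≥ 2 (or has a self-loop).
The vertices on cycles are {C, D, E, F, H, I, J} — 7 in total.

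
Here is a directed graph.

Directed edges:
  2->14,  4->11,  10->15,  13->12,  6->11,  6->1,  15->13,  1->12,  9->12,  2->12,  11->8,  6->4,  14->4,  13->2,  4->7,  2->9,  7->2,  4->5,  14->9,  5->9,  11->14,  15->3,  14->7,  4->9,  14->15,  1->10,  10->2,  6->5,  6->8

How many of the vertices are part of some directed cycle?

A vertex is on a directed cycle iff it belongs to a strongly connected component of size ≥ 2 (or has a self-loop).
The vertices on cycles are {2, 4, 7, 11, 13, 14, 15} — 7 in total.

7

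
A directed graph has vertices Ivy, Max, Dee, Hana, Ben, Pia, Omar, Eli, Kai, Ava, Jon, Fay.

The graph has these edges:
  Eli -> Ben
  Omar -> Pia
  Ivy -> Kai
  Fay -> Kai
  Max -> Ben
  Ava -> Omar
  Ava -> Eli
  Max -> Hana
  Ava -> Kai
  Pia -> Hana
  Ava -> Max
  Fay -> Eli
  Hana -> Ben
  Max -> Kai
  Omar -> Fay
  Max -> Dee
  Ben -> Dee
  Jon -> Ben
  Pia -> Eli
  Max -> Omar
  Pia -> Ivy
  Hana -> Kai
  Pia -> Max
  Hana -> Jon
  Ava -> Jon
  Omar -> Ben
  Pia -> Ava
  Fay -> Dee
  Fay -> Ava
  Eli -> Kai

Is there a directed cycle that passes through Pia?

Pia is on a cycle iff Pia can reach itself via ≥1 edge.
Pia → Max → Omar → Pia — yes.

Yes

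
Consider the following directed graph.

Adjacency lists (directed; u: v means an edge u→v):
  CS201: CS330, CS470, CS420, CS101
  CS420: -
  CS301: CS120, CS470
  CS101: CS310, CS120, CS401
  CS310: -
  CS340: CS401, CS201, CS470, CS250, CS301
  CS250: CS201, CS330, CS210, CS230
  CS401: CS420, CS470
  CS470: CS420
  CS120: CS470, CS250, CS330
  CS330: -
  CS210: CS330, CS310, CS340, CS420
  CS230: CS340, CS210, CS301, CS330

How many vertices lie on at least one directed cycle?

8

A vertex is on a directed cycle iff it belongs to a strongly connected component of size ≥ 2 (or has a self-loop).
The vertices on cycles are {CS101, CS120, CS201, CS210, CS230, CS250, CS301, CS340} — 8 in total.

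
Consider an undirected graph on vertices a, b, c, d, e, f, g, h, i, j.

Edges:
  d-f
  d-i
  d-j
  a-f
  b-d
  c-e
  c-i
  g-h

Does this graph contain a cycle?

DFS, tracking each vertex's parent; an edge to a visited non-parent vertex closes a cycle.
Start from a:
visit a (parent –)
  visit f (parent a)
    f–a: parent, skip
    visit d (parent f)
      visit i (parent d)
        visit c (parent i)
          c–i: parent, skip
          visit e (parent c)
            e–c: parent, skip
        i–d: parent, skip
      d–f: parent, skip
      visit b (parent d)
        b–d: parent, skip
      visit j (parent d)
        j–d: parent, skip
visit g (parent –)
  visit h (parent g)
    h–g: parent, skip
No non-parent visited neighbor found — the graph is a forest.

No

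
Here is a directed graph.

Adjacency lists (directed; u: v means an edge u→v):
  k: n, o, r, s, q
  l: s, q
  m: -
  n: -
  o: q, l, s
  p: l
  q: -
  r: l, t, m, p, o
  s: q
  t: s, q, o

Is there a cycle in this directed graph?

No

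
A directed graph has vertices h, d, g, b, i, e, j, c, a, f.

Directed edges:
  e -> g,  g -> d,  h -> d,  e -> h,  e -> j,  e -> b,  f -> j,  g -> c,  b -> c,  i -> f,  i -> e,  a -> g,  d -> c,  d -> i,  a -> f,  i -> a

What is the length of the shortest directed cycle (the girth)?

4

For each vertex v, BFS finds the shortest path from v back to v.
The shortest such closed walk is i → e → h → d → i, length 4.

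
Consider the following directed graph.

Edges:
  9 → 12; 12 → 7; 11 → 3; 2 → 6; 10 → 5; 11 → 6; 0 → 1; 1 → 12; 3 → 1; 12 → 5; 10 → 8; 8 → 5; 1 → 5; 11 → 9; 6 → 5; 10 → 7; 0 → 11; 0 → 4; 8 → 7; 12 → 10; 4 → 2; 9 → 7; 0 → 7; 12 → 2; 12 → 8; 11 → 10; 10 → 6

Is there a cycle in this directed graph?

No

DFS with white/gray/black marking, starting from 12:
12 gray
  10 gray
    6 gray
      5 gray
      5 black
    6 black
    8 gray
      7 gray
      7 black
      8→5: 5 black — skip
    8 black
    10→7: 7 black — skip
    10→5: 5 black — skip
  10 black
  2 gray
    2→6: 6 black — skip
  2 black
  12→8: 8 black — skip
  12→5: 5 black — skip
  12→7: 7 black — skip
12 black
0 gray
  1 gray
    1→5: 5 black — skip
    1→12: 12 black — skip
  1 black
  0→7: 7 black — skip
  4 gray
    4→2: 2 black — skip
  4 black
  11 gray
    9 gray
      9→7: 7 black — skip
      9→12: 12 black — skip
    9 black
    3 gray
      3→1: 1 black — skip
    3 black
    11→10: 10 black — skip
    11→6: 6 black — skip
  11 black
0 black
Every edge goes to a white or black vertex — no back edge, so the graph is acyclic.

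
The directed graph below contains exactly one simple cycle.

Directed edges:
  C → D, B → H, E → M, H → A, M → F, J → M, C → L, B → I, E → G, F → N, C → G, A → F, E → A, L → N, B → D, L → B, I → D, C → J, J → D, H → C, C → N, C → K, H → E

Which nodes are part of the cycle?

DFS with gray/black marking from B:
B gray
  D gray
  D black
  I gray
    I→D: D black — skip
  I black
  H gray
    E gray
      G gray
      G black
      A gray
        F gray
          N gray
          N black
        F black
      A black
      M gray
        M→F: F black — skip
      M black
    E black
    H→A: A black — skip
    C gray
      C→G: G black — skip
      C→N: N black — skip
      K gray
      K black
      L gray
        L→B: B is gray → back edge
Back edge closes the cycle B → H → C → L → B; its vertices are {B, C, H, L}.

B, C, H, L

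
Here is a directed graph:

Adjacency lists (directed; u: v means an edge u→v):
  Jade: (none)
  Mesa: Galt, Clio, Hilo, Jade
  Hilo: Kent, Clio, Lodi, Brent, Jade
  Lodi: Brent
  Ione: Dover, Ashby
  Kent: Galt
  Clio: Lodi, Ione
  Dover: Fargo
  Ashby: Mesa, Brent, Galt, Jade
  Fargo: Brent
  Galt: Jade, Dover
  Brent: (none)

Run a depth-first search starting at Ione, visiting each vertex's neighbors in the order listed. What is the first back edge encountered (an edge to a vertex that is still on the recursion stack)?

Clio->Ione

DFS from Ione (visiting each vertex's neighbors in the order listed); mark gray on enter, black on exit:
Ione gray
  Dover gray
    Fargo gray
      Brent gray
      Brent black
    Fargo black
  Dover black
  Ashby gray
    Mesa gray
      Galt gray
        Jade gray
        Jade black
        Galt→Dover: Dover black — skip
      Galt black
      Clio gray
        Lodi gray
          Lodi→Brent: Brent black — skip
        Lodi black
        Clio→Ione: Ione is gray → back edge
First back edge: Clio → Ione.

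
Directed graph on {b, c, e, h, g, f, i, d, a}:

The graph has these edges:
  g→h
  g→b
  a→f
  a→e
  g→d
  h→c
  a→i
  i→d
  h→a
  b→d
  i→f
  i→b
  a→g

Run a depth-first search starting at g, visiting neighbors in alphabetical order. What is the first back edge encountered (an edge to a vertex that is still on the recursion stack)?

a->g

DFS from g (visiting neighbors in alphabetical order); mark gray on enter, black on exit:
g gray
  b gray
    d gray
    d black
  b black
  g→d: d black — skip
  h gray
    a gray
      e gray
      e black
      f gray
      f black
      a→g: g is gray → back edge
First back edge: a → g.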